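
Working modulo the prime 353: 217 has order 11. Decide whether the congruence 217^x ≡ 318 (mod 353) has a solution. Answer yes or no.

no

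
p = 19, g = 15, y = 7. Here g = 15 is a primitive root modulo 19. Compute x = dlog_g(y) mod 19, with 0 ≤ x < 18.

12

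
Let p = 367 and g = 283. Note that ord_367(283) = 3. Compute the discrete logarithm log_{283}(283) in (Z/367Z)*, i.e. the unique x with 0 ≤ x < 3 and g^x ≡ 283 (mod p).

Successive powers of 283 modulo 367:
  283^0=1  283^1=283
So 283^1 ≡ 283 (mod 367), giving x = 1.

1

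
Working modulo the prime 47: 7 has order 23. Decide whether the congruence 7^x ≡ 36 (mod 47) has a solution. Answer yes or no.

yes

36 ∈ ⟨7⟩ iff 36^23 ≡ 1 (mod 47), since |⟨7⟩| = 23.
36^23 mod 47 = 1.
Since 1 = 1, 36 lies in the subgroup.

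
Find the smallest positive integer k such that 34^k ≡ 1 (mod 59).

58

The order of 34 must divide p − 1 = 58 = 2 · 29.
Divisors: 1, 2, 29, 58.
Check each in increasing order: 34^1 ≡ 34;  34^2 ≡ 35;  34^29 ≡ 58;  34^58 ≡ 1.
Smallest exponent giving 1 is 58.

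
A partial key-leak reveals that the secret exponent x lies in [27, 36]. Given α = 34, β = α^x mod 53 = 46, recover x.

32

Compute 34^27 mod 53 = 19, then multiply by 34 repeatedly:
  34^27=19  34^28=10  34^29=22  34^30=6  34^31=45
  34^32=46
Found 46 at exponent 32.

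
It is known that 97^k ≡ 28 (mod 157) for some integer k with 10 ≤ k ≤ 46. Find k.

Compute 97^10 mod 157 = 31, then multiply by 97 repeatedly:
  97^10=31  97^11=24  97^12=130  97^13=50  97^14=140
  97^15=78  97^16=30  97^17=84  97^18=141  97^19=18
  97^20=19  97^21=116  97^22=105  97^23=137  97^24=101
  97^25=63  97^26=145  97^27=92  97^28=132  97^29=87
  97^30=118  97^31=142  97^32=115  97^33=8  97^34=148
  97^35=69  97^36=99  97^37=26  97^38=10  97^39=28
Found 28 at exponent 39.

39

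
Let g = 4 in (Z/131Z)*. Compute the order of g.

65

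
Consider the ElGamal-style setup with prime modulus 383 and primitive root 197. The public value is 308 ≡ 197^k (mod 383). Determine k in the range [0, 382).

117

Baby-step giant-step with m = ceil(sqrt(382)) = 20.
Baby table (197^j mod 383 for j=0..19):
  0:1  1:197  2:126  3:310  4:173  5:377  6:350  7:10
  8:55  9:111  10:36  11:198  12:323  13:53  14:100  15:167
  16:344  17:360  18:65  19:166
Giant step factor: 197^(-20) ≡ 284 (mod 383).
Scan 308·284^i mod 383 for i = 0, 1, …:
  i=0: 308   i=1: 148   i=2: 285   i=3: 127
  i=4: 66   i=5: 360
Match at i=5, j=17: k = 5·20 + 17 = 117.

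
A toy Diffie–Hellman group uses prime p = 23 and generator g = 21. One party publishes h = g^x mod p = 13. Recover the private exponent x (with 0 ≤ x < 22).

Successive powers of 21 modulo 23:
  21^0=1  21^1=21  21^2=4  21^3=15  21^4=16  21^5=14
  21^6=18  21^7=10  21^8=3  21^9=17  21^10=12  21^11=22
  21^12=2  21^13=19  21^14=8  21^15=7  21^16=9  21^17=5
  21^18=13
So 21^18 ≡ 13 (mod 23), giving x = 18.

18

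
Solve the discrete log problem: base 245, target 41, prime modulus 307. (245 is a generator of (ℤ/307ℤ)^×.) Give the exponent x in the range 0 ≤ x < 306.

64

Baby-step giant-step with m = ceil(sqrt(306)) = 18.
Baby table (245^j mod 307 for j=0..17):
  0:1  1:245  2:160  3:211  4:119  5:297  6:6  7:242
  8:39  9:38  10:100  11:247  12:36  13:224  14:234  15:228
  16:293  17:254
Giant step factor: 245^(-18) ≡ 280 (mod 307).
Scan 41·280^i mod 307 for i = 0, 1, …:
  i=0: 41   i=1: 121   i=2: 110   i=3: 100
Match at i=3, j=10: x = 3·18 + 10 = 64.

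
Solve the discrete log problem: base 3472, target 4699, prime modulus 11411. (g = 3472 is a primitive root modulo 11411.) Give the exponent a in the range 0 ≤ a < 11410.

Baby-step giant-step with m = ceil(sqrt(11410)) = 107.
Baby table (3472^j mod 11411 for j=0..106):
  0:1  1:3472  2:4768  3:8546  4:3112  5:10058  6:3716  7:7522
  8:8016  9:123  10:4849  11:4503  12:1346  13:6213  14:4746  15:628
  16:915  17:4622  18:3718  19:3055  20:6141  21:5804  22:11073  23:1797
  24:8778  25:9846  26:9367  27:874  28:10613  29:2217  30:6410  31:4070
  32:4222  33:7060  34:1492  35:11041  36:4803  37:4545  38:10238  39:1071
  40:9937  41:5811  42:1144  43:940  44:134  45:8808  46:11307  47:4064
  48:6212  49:1274  50:7271  51:3780  52:1510  53:5071  54:10750  55:10030
  56:9199  57:10950  58:8359  59:4275  60:8500  61:3154  62:7539  63:9985
  64:1302  65:1788  66:352  67:1167  68:919  69:7099  70:11379  71:3006
  72:7178  73:392  74:3115  75:9063  76:6609  77:10338  78:5941  79:7475
  80:4586  81:4247  82:2572  83:6582  84:7882  85:2726  86:4953  87:439
  88:6545  89:4939  90:8886  91:8259  92:10816  93:10962  94:4379  95:4436
  96:8353  97:6265  98:2714  99:8933  100:278  101:6692  102:1828  103:2300
  104:9311  105:429  106:6058
Giant step factor: 3472^(-107) ≡ 3974 (mod 11411).
Scan 4699·3974^i mod 11411 for i = 0, 1, …:
  i=0: 4699   i=1: 5430   i=2: 619   i=3: 6541
  i=4: 11087   i=5: 1867   i=6: 2308   i=7: 8959
  i=8: 746   i=9: 9155     …   i=17: 1366
  i=18: 8259
Match at i=18, j=91: a = 18·107 + 91 = 2017.

2017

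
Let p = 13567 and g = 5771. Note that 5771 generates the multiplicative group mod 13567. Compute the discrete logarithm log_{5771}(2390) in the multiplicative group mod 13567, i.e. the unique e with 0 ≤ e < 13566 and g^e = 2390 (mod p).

4680

Baby-step giant-step with m = ceil(sqrt(13566)) = 117.
Baby table (5771^j mod 13567 for j=0..116):
  0:1  1:5771  2:11023  3:11637  4:477  5:12233  6:7542  7:1946
  8:10457  9:1331  10:2279  11:5686  12:8900  13:10805  14:1723  15:12389
  16:12396  17:12092  18:7851  19:7908  20:11247  21:1909  22:435  23:490
  24:5854  25:1604  26:3990  27:3091  28:11123  29:5356  30:3850  31:9171
  32:974  33:4216  34:4905  35:5993  36:3320  37:3116  38:6161  39:9591
  40:9868  41:7529  42:8325  43:2828  44:12854  45:9645  46:9461  47:5823
  48:12641  49:1452  50:8653  51:9903  52:6009  53:687  54:3113  55:2415
  56:3656  57:2091  58:6098  59:12327  60:7336  61:7016  62:5408  63:5468
  64:12553  65:9150  66:1886  67:3372  68:4734  69:9543  70:4200  71:7538
  72:5996  73:7066  74:9051  75:371  76:11022  77:5866  78:3021  79:596
  80:7065  81:3280  82:2915  83:12952  84:5389  85:4355  86:6621  87:5119
  88:6390  89:1584  90:10673  91:13270  92:9022  93:9383  94:3396  95:7568
  96:2755  97:12148  98:5419  99:1114  100:11703  101:1487  102:7133  103:2265
  104:6294  105:3815  106:10691  107:8612  108:3931  109:1777  110:11982  111:10690
  112:2841  113:6475  114:3707  115:11505  116:12024
Giant step factor: 5771^(-117) ≡ 1544 (mod 13567).
Scan 2390·1544^i mod 13567 for i = 0, 1, …:
  i=0: 2390   i=1: 13503   i=2: 9720   i=3: 2578
  i=4: 5301   i=5: 3843   i=6: 4813   i=7: 10123
  i=8: 728   i=9: 11538     …   i=39: 8866
  i=40: 1
Match at i=40, j=0: e = 40·117 + 0 = 4680.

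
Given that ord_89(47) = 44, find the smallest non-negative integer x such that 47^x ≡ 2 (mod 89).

Successive powers of 47 modulo 89:
  47^0=1  47^1=47  47^2=73  47^3=49  47^4=78  47^5=17
  47^6=87  47^7=84  47^8=32  47^9=80  47^10=22  47^11=55
  47^12=4  47^13=10  47^14=25  47^15=18  47^16=45  47^17=68
  47^18=81  47^19=69  47^20=39  47^21=53  47^22=88  47^23=42
  47^24=16  47^25=40  47^26=11  47^27=72  47^28=2
So 47^28 ≡ 2 (mod 89), giving x = 28.

28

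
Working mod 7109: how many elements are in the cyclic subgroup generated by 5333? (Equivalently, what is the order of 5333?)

The order of 5333 must divide p − 1 = 7108 = 2^2 · 1777.
Divisors: 1, 2, 4, 1777, 3554, 7108.
Check each in increasing order: 5333^1 ≡ 5333;  5333^2 ≡ 4889;  5333^4 ≡ 1863;  5333^1777 ≡ 7108;  5333^3554 ≡ 1.
Smallest exponent giving 1 is 3554.

3554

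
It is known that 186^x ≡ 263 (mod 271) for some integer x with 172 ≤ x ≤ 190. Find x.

Compute 186^172 mod 271 = 11, then multiply by 186 repeatedly:
  186^172=11  186^173=149  186^174=72  186^175=113  186^176=151
  186^177=173  186^178=200  186^179=73  186^180=28  186^181=59
  186^182=134  186^183=263
Found 263 at exponent 183.

183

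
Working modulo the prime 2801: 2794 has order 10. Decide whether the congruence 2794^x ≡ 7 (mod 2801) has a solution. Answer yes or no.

yes

7 ∈ ⟨2794⟩ iff 7^10 ≡ 1 (mod 2801), since |⟨2794⟩| = 10.
7^10 mod 2801 = 1.
Since 1 = 1, 7 lies in the subgroup.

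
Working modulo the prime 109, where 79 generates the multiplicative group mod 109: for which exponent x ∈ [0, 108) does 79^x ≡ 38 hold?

48

Baby-step giant-step with m = ceil(sqrt(108)) = 11.
Baby table (79^j mod 109 for j=0..10):
  0:1  1:79  2:28  3:32  4:21  5:24  6:43  7:18
  8:5  9:68  10:31
Giant step factor: 79^(-11) ≡ 62 (mod 109).
Scan 38·62^i mod 109 for i = 0, 1, …:
  i=0: 38   i=1: 67   i=2: 12   i=3: 90
  i=4: 21
Match at i=4, j=4: x = 4·11 + 4 = 48.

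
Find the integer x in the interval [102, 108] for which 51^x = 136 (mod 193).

Compute 51^102 mod 193 = 67, then multiply by 51 repeatedly:
  51^102=67  51^103=136
Found 136 at exponent 103.

103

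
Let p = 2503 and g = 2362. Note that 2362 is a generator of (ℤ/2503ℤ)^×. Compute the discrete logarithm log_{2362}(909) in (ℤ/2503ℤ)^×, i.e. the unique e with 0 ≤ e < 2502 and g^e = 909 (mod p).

1122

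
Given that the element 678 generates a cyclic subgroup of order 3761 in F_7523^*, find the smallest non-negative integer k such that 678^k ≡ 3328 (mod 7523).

Baby-step giant-step with m = ceil(sqrt(3761)) = 62.
Baby table (678^j mod 7523 for j=0..61):
  0:1  1:678  2:781  3:2908  4:598  5:6725  6:612  7:1171
  8:4023  9:4268  10:4872  11:619  12:5917  13:1967  14:2055  15:1535
  16:2556  17:2678  18:2641  19:124  20:1319  21:6568  22:7011  23:6445
  24:6370  25:658  26:2267  27:2334  28:2622  29:2288  30:1526  31:3977
  32:3172  33:6561  34:2265  35:978  36:1060  37:3995  38:330  39:5573
  40:1948  41:4219  42:1742  43:7488  44:6362  45:2757  46:3542  47:1639
  48:5361  49:1149  50:4153  51:2132  52:1080  53:2509  54:904  55:3549
  56:6385  57:3305  58:6459  59:816  60:4069  61:5364
Giant step factor: 678^(-62) ≡ 4519 (mod 7523).
Scan 3328·4519^i mod 7523 for i = 0, 1, …:
  i=0: 3328   i=1: 755   i=2: 3926   i=3: 2360
  i=4: 4749   i=5: 5135   i=6: 4133   i=7: 4941
  i=8: 115   i=9: 598
Match at i=9, j=4: k = 9·62 + 4 = 562.

562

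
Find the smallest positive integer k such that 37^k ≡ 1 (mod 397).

The order of 37 must divide p − 1 = 396 = 2^2 · 3^2 · 11.
Divisors: 1, 2, 3, 4, 6, 9, 11, 12, 18, 22, 33, 36, 44, 66, 99, 132, 198, 396.
Check each in increasing order: 37^1 ≡ 37;  37^2 ≡ 178;  37^3 ≡ 234;  37^4 ≡ 321;  37^6 ≡ 367;  37^9 ≡ 126;  37^11 ≡ 196;  37^12 ≡ 106;  37^18 ≡ 393;  37^22 ≡ 304;  37^33 ≡ 34;  37^36 ≡ 16;  37^44 ≡ 312;  37^66 ≡ 362;  37^99 ≡ 1.
Smallest exponent giving 1 is 99.

99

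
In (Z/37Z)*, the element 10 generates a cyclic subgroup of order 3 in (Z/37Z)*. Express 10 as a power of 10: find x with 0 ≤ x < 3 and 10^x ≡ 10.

1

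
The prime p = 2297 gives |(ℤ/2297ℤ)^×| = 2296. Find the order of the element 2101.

574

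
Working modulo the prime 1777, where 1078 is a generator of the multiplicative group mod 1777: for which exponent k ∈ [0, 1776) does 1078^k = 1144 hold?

Baby-step giant-step with m = ceil(sqrt(1776)) = 43.
Baby table (1078^j mod 1777 for j=0..42):
  0:1  1:1078  2:1703  3:193  4:145  5:1711  6:1709  7:1330
  8:1478  9:1092  10:802  11:934  12:1070  13:187  14:785  15:378
  16:551  17:460  18:97  19:1500  20:1707  21:951  22:1626  23:706
  24:512  25:1066  26:1206  27:1081  28:1383  29:1748  30:724  31:369
  32:1511  33:1126  34:137  35:195  36:524  37:1563  38:318  39:1620
  40:1346  41:956  42:1685
Giant step factor: 1078^(-43) ≡ 1264 (mod 1777).
Scan 1144·1264^i mod 1777 for i = 0, 1, …:
  i=0: 1144   i=1: 1315   i=2: 665   i=3: 39
  i=4: 1317   i=5: 1416   i=6: 385   i=7: 1519
  i=8: 856   i=9: 1568     …   i=24: 14
  i=25: 1703
Match at i=25, j=2: k = 25·43 + 2 = 1077.

1077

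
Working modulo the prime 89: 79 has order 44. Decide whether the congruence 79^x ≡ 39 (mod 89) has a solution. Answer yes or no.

39 ∈ ⟨79⟩ iff 39^44 ≡ 1 (mod 89), since |⟨79⟩| = 44.
39^44 mod 89 = 1.
Since 1 = 1, 39 lies in the subgroup.

yes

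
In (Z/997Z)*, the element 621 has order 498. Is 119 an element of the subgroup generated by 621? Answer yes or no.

119 ∈ ⟨621⟩ iff 119^498 ≡ 1 (mod 997), since |⟨621⟩| = 498.
119^498 mod 997 = 1.
Since 1 = 1, 119 lies in the subgroup.

yes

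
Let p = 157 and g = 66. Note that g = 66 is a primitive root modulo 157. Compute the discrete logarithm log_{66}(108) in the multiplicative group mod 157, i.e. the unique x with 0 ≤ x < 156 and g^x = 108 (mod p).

132

Baby-step giant-step with m = ceil(sqrt(156)) = 13.
Baby table (66^j mod 157 for j=0..12):
  0:1  1:66  2:117  3:29  4:30  5:96  6:56  7:85
  8:115  9:54  10:110  11:38  12:153
Giant step factor: 66^(-13) ≡ 22 (mod 157).
Scan 108·22^i mod 157 for i = 0, 1, …:
  i=0: 108   i=1: 21   i=2: 148   i=3: 116
  i=4: 40   i=5: 95   i=6: 49   i=7: 136
  i=8: 9   i=9: 41   i=10: 117
Match at i=10, j=2: x = 10·13 + 2 = 132.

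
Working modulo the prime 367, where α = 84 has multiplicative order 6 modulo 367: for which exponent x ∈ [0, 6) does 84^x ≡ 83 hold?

Successive powers of 84 modulo 367:
  84^0=1  84^1=84  84^2=83
So 84^2 ≡ 83 (mod 367), giving x = 2.

2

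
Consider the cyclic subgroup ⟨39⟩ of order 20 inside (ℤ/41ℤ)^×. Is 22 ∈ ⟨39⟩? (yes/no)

22 ∈ ⟨39⟩ iff 22^20 ≡ 1 (mod 41), since |⟨39⟩| = 20.
22^20 mod 41 = 40.
Since 40 ≠ 1, 22 does not lie in the subgroup.

no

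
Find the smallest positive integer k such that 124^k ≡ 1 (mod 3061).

The order of 124 must divide p − 1 = 3060 = 2^2 · 3^2 · 5 · 17.
Divisors: 1, 2, 3, 4, 5, 6, 9, 10, 12, 15, 17, 18, 20, 30, 34, 36, 45, 51, 60, 68, 85, 90, 102, 153, 170, 180, 204, 255, 306, 340, 510, 612, 765, 1020, 1530, 3060.
Check each in increasing order: 124^1 ≡ 124;  124^2 ≡ 71;  124^3 ≡ 2682;  124^4 ≡ 1980;  124^5 ≡ 640;  124^6 ≡ 2835;  124^9 ≡ 3007;  124^10 ≡ 2487;  124^12 ≡ 2100;  124^15 ≡ 3021;  124^17 ≡ 221;  124^18 ≡ 2916;  124^20 ≡ 1949;  124^30 ≡ 1600;  124^34 ≡ 2926;  124^36 ≡ 2659;  124^45 ≡ 281;  124^51 ≡ 775;  124^60 ≡ 1004;  124^68 ≡ 2920;  124^85 ≡ 2510;  124^90 ≡ 2436;  124^102 ≡ 669;  124^153 ≡ 1166;  124^170 ≡ 562;  124^180 ≡ 1878;  124^204 ≡ 655;  124^255 ≡ 2560;  124^306 ≡ 472;  124^340 ≡ 561;  124^510 ≡ 3060;  124^612 ≡ 2392;  124^765 ≡ 501;  124^1020 ≡ 1.
Smallest exponent giving 1 is 1020.

1020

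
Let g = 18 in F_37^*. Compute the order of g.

36

The order of 18 must divide p − 1 = 36 = 2^2 · 3^2.
Divisors: 1, 2, 3, 4, 6, 9, 12, 18, 36.
Check each in increasing order: 18^1 ≡ 18;  18^2 ≡ 28;  18^3 ≡ 23;  18^4 ≡ 7;  18^6 ≡ 11;  18^9 ≡ 31;  18^12 ≡ 10;  18^18 ≡ 36;  18^36 ≡ 1.
Smallest exponent giving 1 is 36.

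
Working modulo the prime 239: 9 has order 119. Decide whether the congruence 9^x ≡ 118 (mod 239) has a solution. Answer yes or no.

no

118 ∈ ⟨9⟩ iff 118^119 ≡ 1 (mod 239), since |⟨9⟩| = 119.
118^119 mod 239 = 238.
Since 238 ≠ 1, 118 does not lie in the subgroup.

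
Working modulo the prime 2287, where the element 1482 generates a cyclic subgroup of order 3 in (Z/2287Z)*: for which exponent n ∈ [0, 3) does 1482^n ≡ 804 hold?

2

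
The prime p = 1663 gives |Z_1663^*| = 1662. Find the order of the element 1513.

The order of 1513 must divide p − 1 = 1662 = 2 · 3 · 277.
Divisors: 1, 2, 3, 6, 277, 554, 831, 1662.
Check each in increasing order: 1513^1 ≡ 1513;  1513^2 ≡ 881;  1513^3 ≡ 890;  1513^6 ≡ 512;  1513^277 ≡ 1344;  1513^554 ≡ 318;  1513^831 ≡ 1.
Smallest exponent giving 1 is 831.

831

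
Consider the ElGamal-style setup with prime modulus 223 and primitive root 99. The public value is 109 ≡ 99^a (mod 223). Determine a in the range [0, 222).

212

Baby-step giant-step with m = ceil(sqrt(222)) = 15.
Baby table (99^j mod 223 for j=0..14):
  0:1  1:99  2:212  3:26  4:121  5:160  6:7  7:24
  8:146  9:182  10:178  11:5  12:49  13:168  14:130
Giant step factor: 99^(-15) ≡ 108 (mod 223).
Scan 109·108^i mod 223 for i = 0, 1, …:
  i=0: 109   i=1: 176   i=2: 53   i=3: 149
  i=4: 36   i=5: 97   i=6: 218   i=7: 129
  i=8: 106   i=9: 75     …   i=13: 35
  i=14: 212
Match at i=14, j=2: a = 14·15 + 2 = 212.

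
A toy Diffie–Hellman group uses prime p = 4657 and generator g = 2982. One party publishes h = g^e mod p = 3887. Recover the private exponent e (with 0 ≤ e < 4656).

Baby-step giant-step with m = ceil(sqrt(4656)) = 69.
Baby table (2982^j mod 4657 for j=0..68):
  0:1  1:2982  2:2111  3:3395  4:4229  5:4379  6:4607  7:4581
  8:1561  9:2559  10:2772  11:4586  12:2500  13:3800  14:1119  15:2446
  16:1110  17:3550  18:739  19:937  20:4591  21:3439  22:384  23:4123
  24:306  25:4377  26:3300  27:359  28:4085  29:3415  30:3328  31:29
  32:2652  33:678  34:658  35:1559  36:1252  37:3207  38:2453  39:3356
  40:4356  41:1219  42:2598  43:2645  44:3089  45:4509  46:1079  47:4248
  48:496  49:2803  50:3888  51:2743  52:1934  53:1822  54:3142  55:4217
  56:1194  57:2560  58:1097  59:2040  60:1238  61:3372  62:841  63:2396
  64:1034  65:454  66:3298  67:3709  68:4520
Giant step factor: 2982^(-69) ≡ 3164 (mod 4657).
Scan 3887·3164^i mod 4657 for i = 0, 1, …:
  i=0: 3887   i=1: 3988   i=2: 2219   i=3: 2817
  i=4: 4147   i=5: 2339   i=6: 623   i=7: 1261
  i=8: 3412   i=9: 642     …   i=13: 2663
  i=14: 1219
Match at i=14, j=41: e = 14·69 + 41 = 1007.

1007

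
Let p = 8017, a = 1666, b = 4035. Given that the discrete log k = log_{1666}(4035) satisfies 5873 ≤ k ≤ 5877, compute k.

5873

Compute 1666^5873 mod 8017 = 4035, then multiply by 1666 repeatedly:
  1666^5873=4035
Found 4035 at exponent 5873.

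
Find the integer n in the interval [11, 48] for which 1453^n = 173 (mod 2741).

15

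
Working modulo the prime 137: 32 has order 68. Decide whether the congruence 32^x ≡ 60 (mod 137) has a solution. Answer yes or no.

yes

60 ∈ ⟨32⟩ iff 60^68 ≡ 1 (mod 137), since |⟨32⟩| = 68.
60^68 mod 137 = 1.
Since 1 = 1, 60 lies in the subgroup.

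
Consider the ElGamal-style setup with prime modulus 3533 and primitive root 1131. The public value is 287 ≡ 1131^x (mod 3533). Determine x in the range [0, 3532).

Baby-step giant-step with m = ceil(sqrt(3532)) = 60.
Baby table (1131^j mod 3533 for j=0..59):
  0:1  1:1131  2:215  3:2921  4:296  5:2674  6:46  7:2564
  8:2824  9:112  10:3017  11:2882  12:2116  13:1355  14:2716  15:1619
  16:995  17:1851  18:1945  19:2269  20:1281  21:281  22:3374  23:354
  24:1145  25:1917  26:2398  27:2327  28:3285  29:2152  30:3208  31:3390
  32:785  33:1052  34:2724  35:68  36:2715  37:488  38:780  39:2463
  40:1649  41:3128  42:1235  43:1250  44:550  45:242  46:1661  47:2568
  48:282  49:972  50:569  51:533  52:2213  53:1539  54:2373  55:2316
  56:1443  57:3320  58:2874  59:134
Giant step factor: 1131^(-60) ≡ 2778 (mod 3533).
Scan 287·2778^i mod 3533 for i = 0, 1, …:
  i=0: 287   i=1: 2361   i=2: 1610   i=3: 3335
  i=4: 1104   i=5: 268   i=6: 2574   i=7: 3313
  i=8: 49   i=9: 1868     …   i=57: 2046
  i=58: 2724
Match at i=58, j=34: x = 58·60 + 34 = 3514.

3514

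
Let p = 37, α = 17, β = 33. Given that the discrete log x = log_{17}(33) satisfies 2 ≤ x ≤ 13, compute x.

Compute 17^2 mod 37 = 30, then multiply by 17 repeatedly:
  17^2=30  17^3=29  17^4=12  17^5=19  17^6=27
  17^7=15  17^8=33
Found 33 at exponent 8.

8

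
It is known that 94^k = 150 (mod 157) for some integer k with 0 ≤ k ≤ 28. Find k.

9

Compute 94^0 mod 157 = 1, then multiply by 94 repeatedly:
  94^0=1  94^1=94  94^2=44  94^3=54  94^4=52
  94^5=21  94^6=90  94^7=139  94^8=35  94^9=150
Found 150 at exponent 9.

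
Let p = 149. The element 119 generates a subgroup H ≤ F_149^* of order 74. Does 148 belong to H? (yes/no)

yes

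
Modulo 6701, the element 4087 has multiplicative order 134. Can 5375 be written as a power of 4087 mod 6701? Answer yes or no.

yes

5375 ∈ ⟨4087⟩ iff 5375^134 ≡ 1 (mod 6701), since |⟨4087⟩| = 134.
5375^134 mod 6701 = 1.
Since 1 = 1, 5375 lies in the subgroup.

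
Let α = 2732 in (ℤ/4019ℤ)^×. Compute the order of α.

4018

The order of 2732 must divide p − 1 = 4018 = 2 · 7^2 · 41.
Divisors: 1, 2, 7, 14, 41, 49, 82, 98, 287, 574, 2009, 4018.
Check each in increasing order: 2732^1 ≡ 2732;  2732^2 ≡ 541;  2732^7 ≡ 612;  2732^14 ≡ 777;  2732^41 ≡ 3938;  2732^49 ≡ 1558;  2732^82 ≡ 2542;  2732^98 ≡ 3907;  2732^287 ≡ 3746;  2732^574 ≡ 2187;  2732^2009 ≡ 4018;  2732^4018 ≡ 1.
Smallest exponent giving 1 is 4018.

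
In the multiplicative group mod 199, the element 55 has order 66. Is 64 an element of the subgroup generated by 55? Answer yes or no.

64 ∈ ⟨55⟩ iff 64^66 ≡ 1 (mod 199), since |⟨55⟩| = 66.
64^66 mod 199 = 1.
Since 1 = 1, 64 lies in the subgroup.

yes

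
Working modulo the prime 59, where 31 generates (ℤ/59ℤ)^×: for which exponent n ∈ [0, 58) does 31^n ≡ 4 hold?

Baby-step giant-step with m = ceil(sqrt(58)) = 8.
Baby table (31^j mod 59 for j=0..7):
  0:1  1:31  2:17  3:55  4:53  5:50  6:16  7:24
Giant step factor: 31^(-8) ≡ 41 (mod 59).
Scan 4·41^i mod 59 for i = 0, 1, …:
  i=0: 4   i=1: 46   i=2: 57   i=3: 36
  i=4: 1
Match at i=4, j=0: n = 4·8 + 0 = 32.

32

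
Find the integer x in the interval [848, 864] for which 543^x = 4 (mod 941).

Compute 543^848 mod 941 = 754, then multiply by 543 repeatedly:
  543^848=754  543^849=87  543^850=191  543^851=203  543^852=132
  543^853=160  543^854=308  543^855=687  543^856=405  543^857=662
  543^858=4
Found 4 at exponent 858.

858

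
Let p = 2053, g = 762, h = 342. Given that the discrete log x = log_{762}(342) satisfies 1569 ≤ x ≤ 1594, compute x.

Compute 762^1569 mod 2053 = 80, then multiply by 762 repeatedly:
  762^1569=80  762^1570=1423  762^1571=342
Found 342 at exponent 1571.

1571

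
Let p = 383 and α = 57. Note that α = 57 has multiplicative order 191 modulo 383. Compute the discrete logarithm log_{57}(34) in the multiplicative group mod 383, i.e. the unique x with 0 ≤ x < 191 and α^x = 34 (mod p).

141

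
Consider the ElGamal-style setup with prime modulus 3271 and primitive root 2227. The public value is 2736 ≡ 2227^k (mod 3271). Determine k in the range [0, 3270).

Baby-step giant-step with m = ceil(sqrt(3270)) = 58.
Baby table (2227^j mod 3271 for j=0..57):
  0:1  1:2227  2:693  3:2670  4:2683  5:2195  6:1391  7:120
  8:2289  9:1385  10:3113  11:1402  12:1720  13:99  14:1316  15:3187
  16:2650  17:666  18:1419  19:327  20:2067  21:912  22:3004  23:713
  24:1416  25:188  26:3259  27:2715  28:1497  29:670  30:514  31:3099
  32:2934  33:1831  34:1971  35:3006  36:1896  37:2802  38:2257  39:2083
  40:563  41:1008  42:910  43:1821  44:2598  45:2618  46:1364  47:2140
  48:3204  49:1257  50:2634  51:1015  52:144  53:130  54:1662  55:1773
  56:374  57:2064
Giant step factor: 2227^(-58) ≡ 402 (mod 3271).
Scan 2736·402^i mod 3271 for i = 0, 1, …:
  i=0: 2736   i=1: 816   i=2: 932   i=3: 1770
  i=4: 1733   i=5: 3214   i=6: 3254   i=7: 2979
  i=8: 372   i=9: 2349     …   i=23: 537
  i=24: 3259
Match at i=24, j=26: k = 24·58 + 26 = 1418.

1418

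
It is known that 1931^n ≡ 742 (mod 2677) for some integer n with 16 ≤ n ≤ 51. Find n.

Compute 1931^16 mod 2677 = 1222, then multiply by 1931 repeatedly:
  1931^16=1222  1931^17=1245  1931^18=149  1931^19=1280  1931^20=809
  1931^21=1488  1931^22=907  1931^23=659  1931^24=954  1931^25=398
  1931^26=239  1931^27=1065  1931^28=579  1931^29=1740  1931^30=305
  1931^31=15  1931^32=2195  1931^33=854  1931^34=42  1931^35=792
  1931^36=785  1931^37=653  1931^38=76  1931^39=2198  1931^40=1293
  1931^41=1819  1931^42=265  1931^43=408  1931^44=810  1931^45=742
Found 742 at exponent 45.

45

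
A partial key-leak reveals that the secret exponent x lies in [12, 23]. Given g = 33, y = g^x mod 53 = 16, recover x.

Compute 33^12 mod 53 = 28, then multiply by 33 repeatedly:
  33^12=28  33^13=23  33^14=17  33^15=31  33^16=16
Found 16 at exponent 16.

16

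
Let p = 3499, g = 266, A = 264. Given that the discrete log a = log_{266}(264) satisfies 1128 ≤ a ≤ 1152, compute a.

Compute 266^1128 mod 3499 = 1221, then multiply by 266 repeatedly:
  266^1128=1221  266^1129=2878  266^1130=2766  266^1131=966  266^1132=1529
  266^1133=830  266^1134=343  266^1135=264
Found 264 at exponent 1135.

1135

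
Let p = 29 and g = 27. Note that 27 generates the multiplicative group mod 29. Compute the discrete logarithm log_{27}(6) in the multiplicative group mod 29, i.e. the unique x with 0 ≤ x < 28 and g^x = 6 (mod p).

6

Successive powers of 27 modulo 29:
  27^0=1  27^1=27  27^2=4  27^3=21  27^4=16  27^5=26
  27^6=6
So 27^6 ≡ 6 (mod 29), giving x = 6.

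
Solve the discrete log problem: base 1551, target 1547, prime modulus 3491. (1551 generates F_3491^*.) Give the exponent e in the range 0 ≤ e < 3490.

Baby-step giant-step with m = ceil(sqrt(3490)) = 60.
Baby table (1551^j mod 3491 for j=0..59):
  0:1  1:1551  2:302  3:608  4:438  5:2084  6:3109  7:988
  8:3330  9:1641  10:252  11:3351  12:2793  13:3103  14:2155  15:1518
  16:1484  17:1115  18:1320  19:1594  20:666  21:3121  22:2145  23:3463
  24:1955  25:2017  26:431  27:1700  28:995  29:223  30:264  31:1017
  32:2926  33:3417  34:429  35:2089  36:391  37:2498  38:2879  39:340
  40:199  41:1441  42:751  43:2298  44:3378  45:2778  46:784  47:1116
  48:2871  49:1896  50:1274  51:68  52:738  53:3081  54:2943  55:1856
  56:2072  57:1952  58:855  59:3016
Giant step factor: 1551^(-60) ≡ 3125 (mod 3491).
Scan 1547·3125^i mod 3491 for i = 0, 1, …:
  i=0: 1547   i=1: 2831   i=2: 681   i=3: 2106
  i=4: 715   i=5: 135   i=6: 2955   i=7: 680
  i=8: 2472   i=9: 2908     …   i=47: 1985
  i=48: 3109
Match at i=48, j=6: e = 48·60 + 6 = 2886.

2886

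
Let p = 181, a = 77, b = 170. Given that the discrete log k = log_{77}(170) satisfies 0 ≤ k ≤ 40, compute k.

16

Compute 77^0 mod 181 = 1, then multiply by 77 repeatedly:
  77^0=1  77^1=77  77^2=137  77^3=51  77^4=126
  77^5=109  77^6=67  77^7=91  77^8=129  77^9=159
  77^10=116  77^11=63  77^12=145  77^13=124  77^14=136
  77^15=155  77^16=170
Found 170 at exponent 16.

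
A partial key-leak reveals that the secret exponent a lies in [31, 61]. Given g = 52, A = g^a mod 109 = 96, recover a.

Compute 52^31 mod 109 = 56, then multiply by 52 repeatedly:
  52^31=56  52^32=78  52^33=23  52^34=106  52^35=62
  52^36=63  52^37=6  52^38=94  52^39=92  52^40=97
  52^41=30  52^42=34  52^43=24  52^44=49  52^45=41
  52^46=61  52^47=11  52^48=27  52^49=96
Found 96 at exponent 49.

49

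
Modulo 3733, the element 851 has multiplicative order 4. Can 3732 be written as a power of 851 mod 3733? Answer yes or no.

yes

⟨851⟩ has order 4; its elements mod 3733 are {1, 851, 2882, 3732}.
3732 is in this set.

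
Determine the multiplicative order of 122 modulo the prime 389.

97

The order of 122 must divide p − 1 = 388 = 2^2 · 97.
Divisors: 1, 2, 4, 97, 194, 388.
Check each in increasing order: 122^1 ≡ 122;  122^2 ≡ 102;  122^4 ≡ 290;  122^97 ≡ 1.
Smallest exponent giving 1 is 97.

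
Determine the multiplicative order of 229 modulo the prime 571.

570

The order of 229 must divide p − 1 = 570 = 2 · 3 · 5 · 19.
Divisors: 1, 2, 3, 5, 6, 10, 15, 19, 30, 38, 57, 95, 114, 190, 285, 570.
Check each in increasing order: 229^1 ≡ 229;  229^2 ≡ 480;  229^3 ≡ 288;  229^5 ≡ 58;  229^6 ≡ 149;  229^10 ≡ 509;  229^15 ≡ 401;  229^19 ≡ 316;  229^30 ≡ 350;  229^38 ≡ 502;  229^57 ≡ 465;  229^95 ≡ 462;  229^114 ≡ 387;  229^190 ≡ 461;  229^285 ≡ 570;  229^570 ≡ 1.
Smallest exponent giving 1 is 570.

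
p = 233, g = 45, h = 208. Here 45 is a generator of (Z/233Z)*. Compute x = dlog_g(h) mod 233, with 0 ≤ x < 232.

218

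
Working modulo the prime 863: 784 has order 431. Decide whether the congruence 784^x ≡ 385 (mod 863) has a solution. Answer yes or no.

no

385 ∈ ⟨784⟩ iff 385^431 ≡ 1 (mod 863), since |⟨784⟩| = 431.
385^431 mod 863 = 862.
Since 862 ≠ 1, 385 does not lie in the subgroup.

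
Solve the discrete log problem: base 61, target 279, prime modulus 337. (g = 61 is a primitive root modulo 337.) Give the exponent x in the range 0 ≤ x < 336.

Baby-step giant-step with m = ceil(sqrt(336)) = 19.
Baby table (61^j mod 337 for j=0..18):
  0:1  1:61  2:14  3:180  4:196  5:161  6:48  7:232
  8:335  9:215  10:309  11:314  12:282  13:15  14:241  15:210
  16:4  17:244  18:56
Giant step factor: 61^(-19) ≡ 22 (mod 337).
Scan 279·22^i mod 337 for i = 0, 1, …:
  i=0: 279   i=1: 72   i=2: 236   i=3: 137
  i=4: 318   i=5: 256   i=6: 240   i=7: 225
  i=8: 232
Match at i=8, j=7: x = 8·19 + 7 = 159.

159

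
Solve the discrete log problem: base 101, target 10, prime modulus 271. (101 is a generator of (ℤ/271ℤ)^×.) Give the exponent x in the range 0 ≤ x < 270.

Baby-step giant-step with m = ceil(sqrt(270)) = 17.
Baby table (101^j mod 271 for j=0..16):
  0:1  1:101  2:174  3:230  4:195  5:183  6:55  7:135
  8:85  9:184  10:156  11:38  12:44  13:108  14:68  15:93
  16:179
Giant step factor: 101^(-17) ≡ 66 (mod 271).
Scan 10·66^i mod 271 for i = 0, 1, …:
  i=0: 10   i=1: 118   i=2: 200   i=3: 192
  i=4: 206   i=5: 46   i=6: 55
Match at i=6, j=6: x = 6·17 + 6 = 108.

108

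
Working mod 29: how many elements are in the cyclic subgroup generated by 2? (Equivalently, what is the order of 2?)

The order of 2 must divide p − 1 = 28 = 2^2 · 7.
Divisors: 1, 2, 4, 7, 14, 28.
Check each in increasing order: 2^1 ≡ 2;  2^2 ≡ 4;  2^4 ≡ 16;  2^7 ≡ 12;  2^14 ≡ 28;  2^28 ≡ 1.
Smallest exponent giving 1 is 28.

28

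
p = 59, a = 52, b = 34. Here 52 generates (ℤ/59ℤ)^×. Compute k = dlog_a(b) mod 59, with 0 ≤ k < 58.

49

Baby-step giant-step with m = ceil(sqrt(58)) = 8.
Baby table (52^j mod 59 for j=0..7):
  0:1  1:52  2:49  3:11  4:41  5:8  6:3  7:38
Giant step factor: 52^(-8) ≡ 57 (mod 59).
Scan 34·57^i mod 59 for i = 0, 1, …:
  i=0: 34   i=1: 50   i=2: 18   i=3: 23
  i=4: 13   i=5: 33   i=6: 52
Match at i=6, j=1: k = 6·8 + 1 = 49.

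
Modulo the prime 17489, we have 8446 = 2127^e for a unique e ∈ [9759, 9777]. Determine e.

Compute 2127^9759 mod 17489 = 2760, then multiply by 2127 repeatedly:
  2127^9759=2760  2127^9760=11705  2127^9761=9688  2127^9762=4334  2127^9763=1715
  2127^9764=10093  2127^9765=8808  2127^9766=3897  2127^9767=16622  2127^9768=9725
  2127^9769=13077  2127^9770=7269  2127^9771=887  2127^9772=15326  2127^9773=16395
  2127^9774=16588  2127^9775=7363  2127^9776=8446
Found 8446 at exponent 9776.

9776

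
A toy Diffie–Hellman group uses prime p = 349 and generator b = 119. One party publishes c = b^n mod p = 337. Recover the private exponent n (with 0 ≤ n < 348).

82

Baby-step giant-step with m = ceil(sqrt(348)) = 19.
Baby table (119^j mod 349 for j=0..18):
  0:1  1:119  2:201  3:187  4:266  5:244  6:69  7:184
  8:258  9:339  10:206  11:84  12:224  13:132  14:3  15:8
  16:254  17:212  18:100
Giant step factor: 119^(-19) ≡ 154 (mod 349).
Scan 337·154^i mod 349 for i = 0, 1, …:
  i=0: 337   i=1: 246   i=2: 192   i=3: 252
  i=4: 69
Match at i=4, j=6: n = 4·19 + 6 = 82.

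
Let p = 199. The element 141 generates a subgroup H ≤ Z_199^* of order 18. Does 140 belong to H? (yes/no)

⟨141⟩ has order 18; its elements mod 199 are {1, 19, 21, 24, 37, 43, 58, 92, 93, 106, 107, 141, 156, 162, 175, 178, 180, 198}.
140 is not in this set.

no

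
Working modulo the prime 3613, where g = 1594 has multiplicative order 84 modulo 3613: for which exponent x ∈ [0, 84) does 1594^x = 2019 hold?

43

Baby-step giant-step with m = ceil(sqrt(84)) = 10.
Baby table (1594^j mod 3613 for j=0..9):
  0:1  1:1594  2:897  3:2683  4:2523  5:393  6:1393  7:2060
  8:3036  9:1577
Giant step factor: 1594^(-10) ≡ 1338 (mod 3613).
Scan 2019·1338^i mod 3613 for i = 0, 1, …:
  i=0: 2019   i=1: 2511   i=2: 3241   i=3: 858
  i=4: 2683
Match at i=4, j=3: x = 4·10 + 3 = 43.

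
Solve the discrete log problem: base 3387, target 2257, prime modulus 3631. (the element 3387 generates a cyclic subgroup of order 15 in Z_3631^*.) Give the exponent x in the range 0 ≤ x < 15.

Successive powers of 3387 modulo 3631:
  3387^0=1  3387^1=3387  3387^2=1440  3387^3=847  3387^4=299  3387^5=3295
  3387^6=2102  3387^7=2714  3387^8=2257
So 3387^8 ≡ 2257 (mod 3631), giving x = 8.

8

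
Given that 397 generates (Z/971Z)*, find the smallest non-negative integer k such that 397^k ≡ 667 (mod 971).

133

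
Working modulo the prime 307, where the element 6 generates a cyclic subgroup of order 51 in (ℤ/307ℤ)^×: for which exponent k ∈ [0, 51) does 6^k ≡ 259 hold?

Baby-step giant-step with m = ceil(sqrt(51)) = 8.
Baby table (6^j mod 307 for j=0..7):
  0:1  1:6  2:36  3:216  4:68  5:101  6:299  7:259
Giant step factor: 6^(-8) ≡ 97 (mod 307).
Scan 259·97^i mod 307 for i = 0, 1, …:
  i=0: 259
Match at i=0, j=7: k = 0·8 + 7 = 7.

7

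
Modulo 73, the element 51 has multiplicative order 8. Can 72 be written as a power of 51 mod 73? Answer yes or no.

72 ∈ ⟨51⟩ iff 72^8 ≡ 1 (mod 73), since |⟨51⟩| = 8.
72^8 mod 73 = 1.
Since 1 = 1, 72 lies in the subgroup.

yes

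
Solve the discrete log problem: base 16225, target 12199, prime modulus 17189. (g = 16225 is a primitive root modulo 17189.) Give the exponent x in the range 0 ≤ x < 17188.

16108

Baby-step giant-step with m = ceil(sqrt(17188)) = 132.
Baby table (16225^j mod 17189 for j=0..131):
  0:1  1:16225  2:1090  3:14958  4:2059  5:9048  6:9740  7:13023
  8:10987  9:14145  10:12286  11:16706  12:1509  13:6389  14:11855  15:2465
  16:13011  17:5366  18:1065  19:4680  20:9187  21:13256  22:9832  23:10280
  24:8133  25:15161  26:12635  27:6861  28:3761  29:1275  30:8508  31:14630
  32:8849  33:12497  34:2381  35:8042  36:16940  37:16579  38:3614  39:5471
  40:2979  41:15996  42:15578  43:5994  44:14477  45:1640  46:428  47:17133
  48:2417  49:7716  50:4613  51:5019  52:8982  53:4608  54:9839  55:3532
  56:15763  57:16733  58:9859  59:1441  60:3185  61:6491  62:16661  63:10511
  64:8906  65:9116  66:12944  67:1198  68:13980  69:16645  70:8746  71:8655
  72:10434  73:14378  74:11131  75:12841  76:14545  77:4844  78:5792  79:2937
  80:4917  81:4176  82:13751  83:13944  84:16971  85:3884  86:3026  87:5066
  88:15241  89:4271  90:8116  91:14360  92:11294  93:10410  94:3136  95:2160
  96:14818  97:16696  98:11149  99:12678  100:16976  101:16253  102:8476  103:11100
  104:8347  105:15133  106:5249  107:10719  108:14662  109:12379  110:12999  111:16934
  112:5174  113:14263  114:1668  115:7814  116:13275  117:8705  118:13801  119:122
  120:2715  121:12657  122:2842  123:10552  124:3760  125:2239  126:7418  127:16861
  128:6790  129:3449  130:9830  131:12208
Giant step factor: 16225^(-132) ≡ 14957 (mod 17189).
Scan 12199·14957^i mod 17189 for i = 0, 1, …:
  i=0: 12199   i=1: 16397   i=2: 14466   i=3: 10019
  i=4: 481   i=5: 9315   i=6: 7610   i=7: 14401
  i=8: 398   i=9: 5492     …   i=121: 1470
  i=122: 2059
Match at i=122, j=4: x = 122·132 + 4 = 16108.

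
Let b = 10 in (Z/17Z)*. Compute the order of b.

16

The order of 10 must divide p − 1 = 16 = 2^4.
Divisors: 1, 2, 4, 8, 16.
Check each in increasing order: 10^1 ≡ 10;  10^2 ≡ 15;  10^4 ≡ 4;  10^8 ≡ 16;  10^16 ≡ 1.
Smallest exponent giving 1 is 16.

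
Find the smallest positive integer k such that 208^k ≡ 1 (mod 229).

76

The order of 208 must divide p − 1 = 228 = 2^2 · 3 · 19.
Divisors: 1, 2, 3, 4, 6, 12, 19, 38, 57, 76, 114, 228.
Check each in increasing order: 208^1 ≡ 208;  208^2 ≡ 212;  208^3 ≡ 128;  208^4 ≡ 60;  208^6 ≡ 125;  208^12 ≡ 53;  208^19 ≡ 107;  208^38 ≡ 228;  208^57 ≡ 122;  208^76 ≡ 1.
Smallest exponent giving 1 is 76.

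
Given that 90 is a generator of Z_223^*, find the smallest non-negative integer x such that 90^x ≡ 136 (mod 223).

168

Baby-step giant-step with m = ceil(sqrt(222)) = 15.
Baby table (90^j mod 223 for j=0..14):
  0:1  1:90  2:72  3:13  4:55  5:44  6:169  7:46
  8:126  9:190  10:152  11:77  12:17  13:192  14:109
Giant step factor: 90^(-15) ≡ 111 (mod 223).
Scan 136·111^i mod 223 for i = 0, 1, …:
  i=0: 136   i=1: 155   i=2: 34   i=3: 206
  i=4: 120   i=5: 163   i=6: 30   i=7: 208
  i=8: 119   i=9: 52   i=10: 197   i=11: 13
Match at i=11, j=3: x = 11·15 + 3 = 168.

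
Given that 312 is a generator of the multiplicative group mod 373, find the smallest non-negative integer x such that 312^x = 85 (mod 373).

265

Baby-step giant-step with m = ceil(sqrt(372)) = 20.
Baby table (312^j mod 373 for j=0..19):
  0:1  1:312  2:364  3:176  4:81  5:281  6:17  7:82
  8:220  9:8  10:258  11:301  12:289  13:275  14:10  15:136
  16:283  17:268  18:64  19:199
Giant step factor: 312^(-20) ≡ 226 (mod 373).
Scan 85·226^i mod 373 for i = 0, 1, …:
  i=0: 85   i=1: 187   i=2: 113   i=3: 174
  i=4: 159   i=5: 126   i=6: 128   i=7: 207
  i=8: 157   i=9: 47   i=10: 178   i=11: 317
  i=12: 26   i=13: 281
Match at i=13, j=5: x = 13·20 + 5 = 265.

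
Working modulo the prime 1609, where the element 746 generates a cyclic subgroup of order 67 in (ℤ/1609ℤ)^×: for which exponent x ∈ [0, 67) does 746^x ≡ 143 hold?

Baby-step giant-step with m = ceil(sqrt(67)) = 9.
Baby table (746^j mod 1609 for j=0..8):
  0:1  1:746  2:1411  3:320  4:588  5:1000  6:1033  7:1516
  8:1418
Giant step factor: 746^(-9) ≡ 1600 (mod 1609).
Scan 143·1600^i mod 1609 for i = 0, 1, …:
  i=0: 143   i=1: 322   i=2: 320
Match at i=2, j=3: x = 2·9 + 3 = 21.

21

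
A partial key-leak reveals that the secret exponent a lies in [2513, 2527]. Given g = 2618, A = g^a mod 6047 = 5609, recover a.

2513

Compute 2618^2513 mod 6047 = 5609, then multiply by 2618 repeatedly:
  2618^2513=5609
Found 5609 at exponent 2513.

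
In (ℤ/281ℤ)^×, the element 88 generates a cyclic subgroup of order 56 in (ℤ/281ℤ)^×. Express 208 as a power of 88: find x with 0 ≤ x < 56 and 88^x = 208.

33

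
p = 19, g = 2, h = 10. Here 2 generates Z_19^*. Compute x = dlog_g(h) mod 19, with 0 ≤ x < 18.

Successive powers of 2 modulo 19:
  2^0=1  2^1=2  2^2=4  2^3=8  2^4=16  2^5=13
  2^6=7  2^7=14  2^8=9  2^9=18  2^10=17  2^11=15
  2^12=11  2^13=3  2^14=6  2^15=12  2^16=5  2^17=10
So 2^17 ≡ 10 (mod 19), giving x = 17.

17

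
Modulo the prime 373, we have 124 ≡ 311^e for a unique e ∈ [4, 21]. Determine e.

8

Compute 311^4 mod 373 = 314, then multiply by 311 repeatedly:
  311^4=314  311^5=301  311^6=361  311^7=371  311^8=124
Found 124 at exponent 8.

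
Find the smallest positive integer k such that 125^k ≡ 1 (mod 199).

11

The order of 125 must divide p − 1 = 198 = 2 · 3^2 · 11.
Divisors: 1, 2, 3, 6, 9, 11, 18, 22, 33, 66, 99, 198.
Check each in increasing order: 125^1 ≡ 125;  125^2 ≡ 103;  125^3 ≡ 139;  125^6 ≡ 18;  125^9 ≡ 114;  125^11 ≡ 1.
Smallest exponent giving 1 is 11.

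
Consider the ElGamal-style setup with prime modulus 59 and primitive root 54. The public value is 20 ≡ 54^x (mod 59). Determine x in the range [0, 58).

40

Baby-step giant-step with m = ceil(sqrt(58)) = 8.
Baby table (54^j mod 59 for j=0..7):
  0:1  1:54  2:25  3:52  4:35  5:2  6:49  7:50
Giant step factor: 54^(-8) ≡ 21 (mod 59).
Scan 20·21^i mod 59 for i = 0, 1, …:
  i=0: 20   i=1: 7   i=2: 29   i=3: 19
  i=4: 45   i=5: 1
Match at i=5, j=0: x = 5·8 + 0 = 40.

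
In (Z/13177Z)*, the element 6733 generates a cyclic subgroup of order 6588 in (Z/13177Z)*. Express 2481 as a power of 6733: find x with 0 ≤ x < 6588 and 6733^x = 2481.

2187

Baby-step giant-step with m = ceil(sqrt(6588)) = 82.
Baby table (6733^j mod 13177 for j=0..81):
  0:1  1:6733  2:4409  3:11193  4:3206  5:2072  6:9510  7:3787
  8:376  9:1624  10:10659  11:5105  12:6349  13:1629  14:4793  15:796
  16:9606  17:4482  18:1976  19:8815  20:2187  21:6362  22:10096  23:9402
  24:1358  25:11753  26:5064  27:7013  28:5338  29:7075  30:1120  31:3716
  32:9882  33:4833  34:6576  35:1488  36:4184  37:11623  38:12633  39:454
  40:12895  41:11959  42:8477  43:6054  44:5121  45:8661  46:6288  47:12580
  48:12561  49:3227  50:11695  51:9860  52:1654  53:1817  54:5605  55:12714
  56:5570  57:1068  58:9379  59:4623  60:2585  61:11165  62:12337  63:10390
  64:12354  65:6258  66:8245  67:12061  68:10039  69:7754  70:408  71:6248
  72:6800  73:7502  74:3525  75:2048  76:6042  77:3387  78:8461  79:3742
  80:462  81:874
Giant step factor: 6733^(-82) ≡ 4256 (mod 13177).
Scan 2481·4256^i mod 13177 for i = 0, 1, …:
  i=0: 2481   i=1: 4359   i=2: 11865   i=3: 3176
  i=4: 10631   i=5: 8895   i=6: 12776   i=7: 6354
  i=8: 3420   i=9: 8112     …   i=25: 5867
  i=26: 12714
Match at i=26, j=55: x = 26·82 + 55 = 2187.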